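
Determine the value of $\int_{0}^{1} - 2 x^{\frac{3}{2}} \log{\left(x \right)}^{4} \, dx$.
$- \frac{1536}{3125}$

Start from the elementary integral
$$J(a) = \int_{0}^{1} - 2 x^{a} \, dx = - \frac{2}{a + 1}.$$

Differentiating under the integral sign brings down a factor of $\ln x$:
$$\frac{dJ}{da} = \int_{0}^{1} - 2 x^{a} \log{\left(x \right)} \, dx = \frac{2}{\left(a + 1\right)^{2}}.$$

Repeating $4$ times in total — each differentiation brings down another $\ln x$ — gives
$$\frac{d^{4}J}{da^{4}} = \int_{0}^{1} - 2 x^{a} \log{\left(x \right)}^{4} \, dx = - \frac{48}{\left(a + 1\right)^{5}},$$
and the integrand here is exactly the target integrand, so $I = - \frac{48}{\left(a + 1\right)^{5}}$.

Setting $a = \frac{3}{2}$:
$$I = - \frac{1536}{3125}.$$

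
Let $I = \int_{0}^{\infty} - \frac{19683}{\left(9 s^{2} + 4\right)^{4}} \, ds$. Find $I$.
$- \frac{32805 \pi}{4096}$

Begin with the known result
$$J(a) = \int_{0}^{\infty} - \frac{3}{a^{2} + s^{2}} \, ds = - \frac{3 \pi}{2 a}.$$

Differentiating under the integral sign with respect to $a$,
$$\frac{dJ}{da} = \int_{0}^{\infty} \frac{6 a}{\left(a^{2} + s^{2}\right)^{2}} \, ds = \frac{3 \pi}{2 a^{2}},$$
so $\int_{0}^{\infty} - \frac{3}{\left(a^{2} + s^{2}\right)^{2}} \, ds = - \frac{3 \pi}{4 a^{3}}$.

Repeating — each differentiation of $1/(s^2+a^2)^j$ produces $-2ja/(s^2+a^2)^{j+1}$ — and dividing through by $-2ja$ at each step yields, after $3$ differentiations in total,
$$\int_{0}^{\infty} - \frac{3}{\left(a^{2} + s^{2}\right)^{4}} \, ds = - \frac{15 \pi}{32 a^{7}}.$$

Setting $a = \frac{2}{3}$:
$$I = - \frac{32805 \pi}{4096}.$$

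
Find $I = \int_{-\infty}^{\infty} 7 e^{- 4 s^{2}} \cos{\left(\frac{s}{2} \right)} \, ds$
$\frac{7 \sqrt{\pi}}{2 e^{\frac{1}{64}}}$

Treat the cosine frequency as a parameter and define $I(b) = \int_{-\infty}^{\infty} 7 e^{- 4 s^{2}} \cos{\left(b s \right)} \, ds$.

Differentiating under the integral sign,
$$I'(b) = \int_{-\infty}^{\infty} - 7 s e^{- 4 s^{2}} \sin{\left(b s \right)} \, ds.$$

Integrate $\int_{-\infty}^{\infty} s \sin(b s)\, e^{- 4 s^{2}}\, ds$ by parts with $u = \sin(b s)$ and $dv = s\, e^{- 4 s^{2}}\, ds$, giving $v = - \frac{e^{- 4 s^{2}}}{8}$. The boundary term vanishes and
$$\int_{-\infty}^{\infty} s \sin(b s)\, e^{- 4 s^{2}}\, ds = \frac{b}{8} \int_{-\infty}^{\infty} \cos(b s)\, e^{- 4 s^{2}}\, ds,$$
so $I'(b) = - \frac{b}{8}\, I(b)$.

This is a separable first-order ODE; solving with the initial condition $I(0) = \int_{-\infty}^{\infty} 7 e^{- 4 s^{2}}\,ds = \frac{7 \sqrt{\pi}}{2}$ gives
$$I(b) = \frac{7 \sqrt{\pi} e^{- \frac{b^{2}}{16}}}{2}.$$

Setting $b = \frac{1}{2}$:
$$I = \frac{7 \sqrt{\pi}}{2 e^{\frac{1}{64}}}.$$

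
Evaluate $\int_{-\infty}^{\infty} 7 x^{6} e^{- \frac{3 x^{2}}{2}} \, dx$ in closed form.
$\frac{35 \sqrt{6} \sqrt{\pi}}{27}$

Consider the simpler parametrised integral
$$J(a) = \int_{-\infty}^{\infty} 7 e^{- a x^{2}} \, dx = \frac{7 \sqrt{\pi}}{\sqrt{a}}.$$

Differentiating under the integral sign brings down a factor of $(-x^2)$:
$$\frac{dJ}{da} = \int_{-\infty}^{\infty} - 7 x^{2} e^{- a x^{2}} \, dx = - \frac{7 \sqrt{\pi}}{2 a^{\frac{3}{2}}}.$$

Repeating $3$ times in total — each differentiation brings down another $(-x^2)$ — gives
$$\frac{d^{3}J}{da^{3}} = \int_{-\infty}^{\infty} - 7 x^{6} e^{- a x^{2}} \, dx = - \frac{105 \sqrt{\pi}}{8 a^{\frac{7}{2}}},$$
and the integrand here is $(-1)^{3}$ times the target integrand, so $I = (-1)^{3}\,\frac{d^{3}J}{da^{3}} = \frac{105 \sqrt{\pi}}{8 a^{\frac{7}{2}}}$.

Setting $a = \frac{3}{2}$:
$$I = \frac{35 \sqrt{6} \sqrt{\pi}}{27}.$$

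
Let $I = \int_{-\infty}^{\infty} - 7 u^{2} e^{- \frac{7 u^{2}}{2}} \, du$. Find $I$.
$- \frac{\sqrt{14} \sqrt{\pi}}{7}$

Begin with the known integral
$$J(a) = \int_{-\infty}^{\infty} - 7 e^{- a u^{2}} \, du = - \frac{7 \sqrt{\pi}}{\sqrt{a}}.$$

Differentiating under the integral sign brings down a factor of $(-u^2)$:
$$\frac{dJ}{da} = \int_{-\infty}^{\infty} 7 u^{2} e^{- a u^{2}} \, du = \frac{7 \sqrt{\pi}}{2 a^{\frac{3}{2}}}.$$

The integral on the left is $-I$, so $I = - \frac{7 \sqrt{\pi}}{2 a^{\frac{3}{2}}}$.

Setting $a = \frac{7}{2}$:
$$I = - \frac{\sqrt{14} \sqrt{\pi}}{7}.$$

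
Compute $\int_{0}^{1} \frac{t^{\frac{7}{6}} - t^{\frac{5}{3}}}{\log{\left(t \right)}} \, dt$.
$- \log{\left(\frac{16}{13} \right)}$

Replace the exponent $\frac{5}{3}$ by a parameter $a$: let $I(a) = \int_{0}^{1} \frac{t^{\frac{7}{6}} - t^{a}}{\log{\left(t \right)}} \, dt$.

Since $\dfrac{\partial}{\partial a}\,t^{a} = t^{a} \ln t$, the $\ln t$ in the denominator cancels and
$$\frac{dI}{da} = \int_{0}^{1} -1 t^{a} \, dt = -1 \left[\frac{t^{a+1}}{a+1}\right]_0^1 = - \frac{1}{a + 1}.$$

Integrating with respect to $a$ gives $I(a) = - \log{\left(\frac{6 a}{13} + \frac{6}{13} \right)} + C$.

At $a = \frac{7}{6}$ the integrand is identically $0$, so $I(\frac{7}{6}) = 0$. The closed form gives $0$, hence $C = 0$.

Setting $a = \frac{5}{3}$:
$$I = - \log{\left(\frac{16}{13} \right)}.$$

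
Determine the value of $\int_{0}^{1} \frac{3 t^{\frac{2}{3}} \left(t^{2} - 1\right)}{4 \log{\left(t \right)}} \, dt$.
$- \frac{3 \log{\left(5 \right)}}{4} + \frac{3 \log{\left(11 \right)}}{4}$

Replace the exponent $\frac{2}{3}$ by a parameter $a$: let $I(a) = \int_{0}^{1} \frac{3 \left(t^{\frac{8}{3}} - t^{a}\right)}{4 \log{\left(t \right)}} \, dt$.

Since $\dfrac{\partial}{\partial a}\,t^{a} = t^{a} \ln t$, the $\ln t$ in the denominator cancels and
$$\frac{dI}{da} = \int_{0}^{1} - \frac{3}{4} t^{a} \, dt = - \frac{3}{4} \left[\frac{t^{a+1}}{a+1}\right]_0^1 = - \frac{3}{4 a + 4}.$$

Integrating with respect to $a$ gives $I(a) = - \frac{3 \log{\left(a + 1 \right)}}{4} - \frac{3 \log{\left(3 \right)}}{4} + \frac{3 \log{\left(11 \right)}}{4} + C$.

At $a = \frac{8}{3}$ the integrand is identically $0$, so $I(\frac{8}{3}) = 0$. The closed form gives $0$, hence $C = 0$.

Setting $a = \frac{2}{3}$:
$$I = - \frac{3 \log{\left(5 \right)}}{4} + \frac{3 \log{\left(11 \right)}}{4}.$$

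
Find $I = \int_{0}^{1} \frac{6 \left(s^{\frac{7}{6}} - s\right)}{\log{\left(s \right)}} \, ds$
$\log{\left(\frac{4826809}{2985984} \right)}$

Consider the one-parameter family: let $I(a) = \int_{0}^{1} \frac{6 \left(- s + s^{a}\right)}{\log{\left(s \right)}} \, ds$.

Since $\dfrac{\partial}{\partial a}\,s^{a} = s^{a} \ln s$, the $\ln s$ in the denominator cancels and
$$\frac{dI}{da} = \int_{0}^{1} 6 s^{a} \, ds = 6 \left[\frac{s^{a+1}}{a+1}\right]_0^1 = \frac{6}{a + 1}.$$

Integrating with respect to $a$ gives $I(a) = \log{\left(\frac{\left(a + 1\right)^{6}}{64} \right)} + C$.

At $a = 1$ the integrand is identically $0$, so $I(1) = 0$. The closed form gives $0$, hence $C = 0$.

Setting $a = \frac{7}{6}$:
$$I = \log{\left(\frac{4826809}{2985984} \right)}.$$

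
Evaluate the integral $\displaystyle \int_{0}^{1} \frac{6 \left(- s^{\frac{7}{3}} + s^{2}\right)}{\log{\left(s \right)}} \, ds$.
$\log{\left(\frac{531441}{1000000} \right)}$

Introduce a parameter $a$ in the exponent: let $I(a) = \int_{0}^{1} \frac{6 \left(- s^{\frac{7}{3}} + s^{a}\right)}{\log{\left(s \right)}} \, ds$.

Since $\dfrac{\partial}{\partial a}\,s^{a} = s^{a} \ln s$, the $\ln s$ in the denominator cancels and
$$\frac{dI}{da} = \int_{0}^{1} 6 s^{a} \, ds = 6 \left[\frac{s^{a+1}}{a+1}\right]_0^1 = \frac{6}{a + 1}.$$

Integrating with respect to $a$ gives $I(a) = \log{\left(\frac{729 \left(a + 1\right)^{6}}{1000000} \right)} + C$.

At $a = \frac{7}{3}$ the integrand is identically $0$, so $I(\frac{7}{3}) = 0$. The closed form gives $0$, hence $C = 0$.

Setting $a = 2$:
$$I = \log{\left(\frac{531441}{1000000} \right)}.$$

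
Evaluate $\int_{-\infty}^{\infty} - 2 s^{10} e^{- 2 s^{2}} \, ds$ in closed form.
$- \frac{945 \sqrt{2} \sqrt{\pi}}{1024}$

Start from the elementary integral
$$J(a) = \int_{-\infty}^{\infty} - 2 e^{- a s^{2}} \, ds = - \frac{2 \sqrt{\pi}}{\sqrt{a}}.$$

Differentiating under the integral sign brings down a factor of $(-s^2)$:
$$\frac{dJ}{da} = \int_{-\infty}^{\infty} 2 s^{2} e^{- a s^{2}} \, ds = \frac{\sqrt{\pi}}{a^{\frac{3}{2}}}.$$

Repeating $5$ times in total — each differentiation brings down another $(-s^2)$ — gives
$$\frac{d^{5}J}{da^{5}} = \int_{-\infty}^{\infty} 2 s^{10} e^{- a s^{2}} \, ds = \frac{945 \sqrt{\pi}}{16 a^{\frac{11}{2}}},$$
and the integrand here is $(-1)^{5}$ times the target integrand, so $I = (-1)^{5}\,\frac{d^{5}J}{da^{5}} = - \frac{945 \sqrt{\pi}}{16 a^{\frac{11}{2}}}$.

Setting $a = 2$:
$$I = - \frac{945 \sqrt{2} \sqrt{\pi}}{1024}.$$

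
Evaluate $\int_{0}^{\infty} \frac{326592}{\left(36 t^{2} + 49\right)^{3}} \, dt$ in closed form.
$\frac{1458 \pi}{2401}$

Recall the elementary integral
$$J(a) = \int_{0}^{\infty} \frac{7}{a^{2} + t^{2}} \, dt = \frac{7 \pi}{2 a}.$$

Differentiating under the integral sign with respect to $a$,
$$\frac{dJ}{da} = \int_{0}^{\infty} - \frac{14 a}{\left(a^{2} + t^{2}\right)^{2}} \, dt = - \frac{7 \pi}{2 a^{2}},$$
so $\int_{0}^{\infty} \frac{7}{\left(a^{2} + t^{2}\right)^{2}} \, dt = \frac{7 \pi}{4 a^{3}}$.

Repeating — each differentiation of $1/(t^2+a^2)^j$ produces $-2ja/(t^2+a^2)^{j+1}$ — and dividing through by $-2ja$ at each step yields, after $2$ differentiations in total,
$$\int_{0}^{\infty} \frac{7}{\left(a^{2} + t^{2}\right)^{3}} \, dt = \frac{21 \pi}{16 a^{5}}.$$

Setting $a = \frac{7}{6}$:
$$I = \frac{1458 \pi}{2401}.$$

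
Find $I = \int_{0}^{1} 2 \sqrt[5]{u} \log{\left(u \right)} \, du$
$- \frac{25}{18}$

Consider the simpler parametrised integral
$$J(a) = \int_{0}^{1} 2 u^{a} \, du = \frac{2}{a + 1}.$$

Differentiating under the integral sign brings down a factor of $\ln u$:
$$\frac{dJ}{da} = \int_{0}^{1} 2 u^{a} \log{\left(u \right)} \, du = - \frac{2}{\left(a + 1\right)^{2}}.$$

The integral on the left is $I$, so $I = - \frac{2}{\left(a + 1\right)^{2}}$.

Setting $a = \frac{1}{5}$:
$$I = - \frac{25}{18}.$$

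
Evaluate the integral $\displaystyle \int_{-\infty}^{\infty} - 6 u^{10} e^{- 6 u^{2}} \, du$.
$- \frac{35 \sqrt{6} \sqrt{\pi}}{9216}$

Begin with the known integral
$$J(a) = \int_{-\infty}^{\infty} - 6 e^{- a u^{2}} \, du = - \frac{6 \sqrt{\pi}}{\sqrt{a}}.$$

Differentiating under the integral sign brings down a factor of $(-u^2)$:
$$\frac{dJ}{da} = \int_{-\infty}^{\infty} 6 u^{2} e^{- a u^{2}} \, du = \frac{3 \sqrt{\pi}}{a^{\frac{3}{2}}}.$$

Repeating $5$ times in total — each differentiation brings down another $(-u^2)$ — gives
$$\frac{d^{5}J}{da^{5}} = \int_{-\infty}^{\infty} 6 u^{10} e^{- a u^{2}} \, du = \frac{2835 \sqrt{\pi}}{16 a^{\frac{11}{2}}},$$
and the integrand here is $(-1)^{5}$ times the target integrand, so $I = (-1)^{5}\,\frac{d^{5}J}{da^{5}} = - \frac{2835 \sqrt{\pi}}{16 a^{\frac{11}{2}}}$.

Setting $a = 6$:
$$I = - \frac{35 \sqrt{6} \sqrt{\pi}}{9216}.$$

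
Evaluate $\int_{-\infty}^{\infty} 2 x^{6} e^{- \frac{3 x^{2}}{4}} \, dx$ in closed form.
$\frac{160 \sqrt{3} \sqrt{\pi}}{27}$

Begin with the known integral
$$J(a) = \int_{-\infty}^{\infty} 2 e^{- a x^{2}} \, dx = \frac{2 \sqrt{\pi}}{\sqrt{a}}.$$

Differentiating under the integral sign brings down a factor of $(-x^2)$:
$$\frac{dJ}{da} = \int_{-\infty}^{\infty} - 2 x^{2} e^{- a x^{2}} \, dx = - \frac{\sqrt{\pi}}{a^{\frac{3}{2}}}.$$

Repeating $3$ times in total — each differentiation brings down another $(-x^2)$ — gives
$$\frac{d^{3}J}{da^{3}} = \int_{-\infty}^{\infty} - 2 x^{6} e^{- a x^{2}} \, dx = - \frac{15 \sqrt{\pi}}{4 a^{\frac{7}{2}}},$$
and the integrand here is $(-1)^{3}$ times the target integrand, so $I = (-1)^{3}\,\frac{d^{3}J}{da^{3}} = \frac{15 \sqrt{\pi}}{4 a^{\frac{7}{2}}}$.

Setting $a = \frac{3}{4}$:
$$I = \frac{160 \sqrt{3} \sqrt{\pi}}{27}.$$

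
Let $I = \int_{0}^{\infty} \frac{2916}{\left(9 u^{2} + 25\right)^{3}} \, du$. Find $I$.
$\frac{729 \pi}{12500}$

Start from the standard arctangent integral
$$J(a) = \int_{0}^{\infty} \frac{4}{a^{2} + u^{2}} \, du = \frac{2 \pi}{a}.$$

Differentiating under the integral sign with respect to $a$,
$$\frac{dJ}{da} = \int_{0}^{\infty} - \frac{8 a}{\left(a^{2} + u^{2}\right)^{2}} \, du = - \frac{2 \pi}{a^{2}},$$
so $\int_{0}^{\infty} \frac{4}{\left(a^{2} + u^{2}\right)^{2}} \, du = \frac{\pi}{a^{3}}$.

Repeating — each differentiation of $1/(u^2+a^2)^j$ produces $-2ja/(u^2+a^2)^{j+1}$ — and dividing through by $-2ja$ at each step yields, after $2$ differentiations in total,
$$\int_{0}^{\infty} \frac{4}{\left(a^{2} + u^{2}\right)^{3}} \, du = \frac{3 \pi}{4 a^{5}}.$$

Setting $a = \frac{5}{3}$:
$$I = \frac{729 \pi}{12500}.$$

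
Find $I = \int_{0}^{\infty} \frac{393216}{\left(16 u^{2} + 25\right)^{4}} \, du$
$\frac{3072 \pi}{15625}$

Start from the standard arctangent integral
$$J(a) = \int_{0}^{\infty} \frac{6}{a^{2} + u^{2}} \, du = \frac{3 \pi}{a}.$$

Differentiating under the integral sign with respect to $a$,
$$\frac{dJ}{da} = \int_{0}^{\infty} - \frac{12 a}{\left(a^{2} + u^{2}\right)^{2}} \, du = - \frac{3 \pi}{a^{2}},$$
so $\int_{0}^{\infty} \frac{6}{\left(a^{2} + u^{2}\right)^{2}} \, du = \frac{3 \pi}{2 a^{3}}$.

Repeating — each differentiation of $1/(u^2+a^2)^j$ produces $-2ja/(u^2+a^2)^{j+1}$ — and dividing through by $-2ja$ at each step yields, after $3$ differentiations in total,
$$\int_{0}^{\infty} \frac{6}{\left(a^{2} + u^{2}\right)^{4}} \, du = \frac{15 \pi}{16 a^{7}}.$$

Setting $a = \frac{5}{4}$:
$$I = \frac{3072 \pi}{15625}.$$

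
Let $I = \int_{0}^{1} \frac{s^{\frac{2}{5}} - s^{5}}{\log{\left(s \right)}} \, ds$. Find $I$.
$- \log{\left(30 \right)} + \log{\left(7 \right)}$

Consider the one-parameter family: let $I(a) = \int_{0}^{1} \frac{s^{\frac{2}{5}} - s^{a}}{\log{\left(s \right)}} \, ds$.

Since $\dfrac{\partial}{\partial a}\,s^{a} = s^{a} \ln s$, the $\ln s$ in the denominator cancels and
$$\frac{dI}{da} = \int_{0}^{1} -1 s^{a} \, ds = -1 \left[\frac{s^{a+1}}{a+1}\right]_0^1 = - \frac{1}{a + 1}.$$

Integrating with respect to $a$ gives $I(a) = - \log{\left(\frac{5 a}{7} + \frac{5}{7} \right)} + C$.

At $a = \frac{2}{5}$ the integrand is identically $0$, so $I(\frac{2}{5}) = 0$. The closed form gives $0$, hence $C = 0$.

Setting $a = 5$:
$$I = - \log{\left(30 \right)} + \log{\left(7 \right)}.$$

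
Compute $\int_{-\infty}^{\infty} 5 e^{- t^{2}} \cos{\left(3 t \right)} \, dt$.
$\frac{5 \sqrt{\pi}}{e^{\frac{9}{4}}}$

Treat the cosine frequency as a parameter and define $I(b) = \int_{-\infty}^{\infty} 5 e^{- t^{2}} \cos{\left(b t \right)} \, dt$.

Differentiating under the integral sign,
$$I'(b) = \int_{-\infty}^{\infty} - 5 t e^{- t^{2}} \sin{\left(b t \right)} \, dt.$$

Integrate $\int_{-\infty}^{\infty} t \sin(b t)\, e^{- t^{2}}\, dt$ by parts with $u = \sin(b t)$ and $dv = t\, e^{- t^{2}}\, dt$, giving $v = - \frac{e^{- t^{2}}}{2}$. The boundary term vanishes and
$$\int_{-\infty}^{\infty} t \sin(b t)\, e^{- t^{2}}\, dt = \frac{b}{2} \int_{-\infty}^{\infty} \cos(b t)\, e^{- t^{2}}\, dt,$$
so $I'(b) = - \frac{b}{2}\, I(b)$.

This is a separable first-order ODE; solving with the initial condition $I(0) = \int_{-\infty}^{\infty} 5 e^{- t^{2}}\,dt = 5 \sqrt{\pi}$ gives
$$I(b) = 5 \sqrt{\pi} e^{- \frac{b^{2}}{4}}.$$

Setting $b = 3$:
$$I = \frac{5 \sqrt{\pi}}{e^{\frac{9}{4}}}.$$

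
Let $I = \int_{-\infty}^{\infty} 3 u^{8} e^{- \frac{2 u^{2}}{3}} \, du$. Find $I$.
$\frac{25515 \sqrt{6} \sqrt{\pi}}{512}$

Consider the simpler parametrised integral
$$J(a) = \int_{-\infty}^{\infty} 3 e^{- a u^{2}} \, du = \frac{3 \sqrt{\pi}}{\sqrt{a}}.$$

Differentiating under the integral sign brings down a factor of $(-u^2)$:
$$\frac{dJ}{da} = \int_{-\infty}^{\infty} - 3 u^{2} e^{- a u^{2}} \, du = - \frac{3 \sqrt{\pi}}{2 a^{\frac{3}{2}}}.$$

Repeating $4$ times in total — each differentiation brings down another $(-u^2)$ — gives
$$\frac{d^{4}J}{da^{4}} = \int_{-\infty}^{\infty} 3 u^{8} e^{- a u^{2}} \, du = \frac{315 \sqrt{\pi}}{16 a^{\frac{9}{2}}},$$
and the integrand here is exactly the target integrand, so $I = \frac{315 \sqrt{\pi}}{16 a^{\frac{9}{2}}}$.

Setting $a = \frac{2}{3}$:
$$I = \frac{25515 \sqrt{6} \sqrt{\pi}}{512}.$$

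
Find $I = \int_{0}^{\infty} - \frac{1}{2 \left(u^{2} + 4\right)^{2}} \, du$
$- \frac{\pi}{64}$

Start from the standard arctangent integral
$$J(a) = \int_{0}^{\infty} - \frac{1}{2 \left(a^{2} + u^{2}\right)} \, du = - \frac{\pi}{4 a}.$$

Differentiating under the integral sign with respect to $a$,
$$\frac{dJ}{da} = \int_{0}^{\infty} \frac{a}{\left(a^{2} + u^{2}\right)^{2}} \, du = \frac{\pi}{4 a^{2}},$$
so $\int_{0}^{\infty} - \frac{1}{2 \left(a^{2} + u^{2}\right)^{2}} \, du = - \frac{\pi}{8 a^{3}}$.

Setting $a = 2$:
$$I = - \frac{\pi}{64}.$$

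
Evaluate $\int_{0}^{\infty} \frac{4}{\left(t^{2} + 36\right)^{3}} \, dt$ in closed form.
$\frac{\pi}{10368}$

Start from the standard arctangent integral
$$J(a) = \int_{0}^{\infty} \frac{4}{a^{2} + t^{2}} \, dt = \frac{2 \pi}{a}.$$

Differentiating under the integral sign with respect to $a$,
$$\frac{dJ}{da} = \int_{0}^{\infty} - \frac{8 a}{\left(a^{2} + t^{2}\right)^{2}} \, dt = - \frac{2 \pi}{a^{2}},$$
so $\int_{0}^{\infty} \frac{4}{\left(a^{2} + t^{2}\right)^{2}} \, dt = \frac{\pi}{a^{3}}$.

Repeating — each differentiation of $1/(t^2+a^2)^j$ produces $-2ja/(t^2+a^2)^{j+1}$ — and dividing through by $-2ja$ at each step yields, after $2$ differentiations in total,
$$\int_{0}^{\infty} \frac{4}{\left(a^{2} + t^{2}\right)^{3}} \, dt = \frac{3 \pi}{4 a^{5}}.$$

Setting $a = 6$:
$$I = \frac{\pi}{10368}.$$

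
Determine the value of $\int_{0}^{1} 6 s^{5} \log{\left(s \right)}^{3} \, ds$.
$- \frac{1}{36}$

Consider the simpler parametrised integral
$$J(a) = \int_{0}^{1} 6 s^{a} \, ds = \frac{6}{a + 1}.$$

Differentiating under the integral sign brings down a factor of $\ln s$:
$$\frac{dJ}{da} = \int_{0}^{1} 6 s^{a} \log{\left(s \right)} \, ds = - \frac{6}{\left(a + 1\right)^{2}}.$$

Repeating $3$ times in total — each differentiation brings down another $\ln s$ — gives
$$\frac{d^{3}J}{da^{3}} = \int_{0}^{1} 6 s^{a} \log{\left(s \right)}^{3} \, ds = - \frac{36}{\left(a + 1\right)^{4}},$$
and the integrand here is exactly the target integrand, so $I = - \frac{36}{\left(a + 1\right)^{4}}$.

Setting $a = 5$:
$$I = - \frac{1}{36}.$$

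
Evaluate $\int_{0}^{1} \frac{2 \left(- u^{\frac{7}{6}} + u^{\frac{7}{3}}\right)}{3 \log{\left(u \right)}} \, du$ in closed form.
$\log{\left(\frac{2 \sqrt[3]{650}}{13} \right)}$

Consider the one-parameter family: let $I(a) = \int_{0}^{1} \frac{2 \left(u^{\frac{7}{3}} - u^{a}\right)}{3 \log{\left(u \right)}} \, du$.

Since $\dfrac{\partial}{\partial a}\,u^{a} = u^{a} \ln u$, the $\ln u$ in the denominator cancels and
$$\frac{dI}{da} = \int_{0}^{1} - \frac{2}{3} u^{a} \, du = - \frac{2}{3} \left[\frac{u^{a+1}}{a+1}\right]_0^1 = - \frac{2}{3 a + 3}.$$

Integrating with respect to $a$ gives $I(a) = - \frac{2 \log{\left(a + 1 \right)}}{3} - \frac{2 \log{\left(3 \right)}}{3} + \frac{2 \log{\left(10 \right)}}{3} + C$.

At $a = \frac{7}{3}$ the integrand is identically $0$, so $I(\frac{7}{3}) = 0$. The closed form gives $0$, hence $C = 0$.

Setting $a = \frac{7}{6}$:
$$I = \log{\left(\frac{2 \sqrt[3]{650}}{13} \right)}.$$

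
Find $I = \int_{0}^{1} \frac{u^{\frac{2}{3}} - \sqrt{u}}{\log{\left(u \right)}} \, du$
$- \log{\left(\frac{9}{10} \right)}$

Introduce a parameter $a$ in the exponent: let $I(a) = \int_{0}^{1} \frac{u^{\frac{2}{3}} - u^{a}}{\log{\left(u \right)}} \, du$.

Since $\dfrac{\partial}{\partial a}\,u^{a} = u^{a} \ln u$, the $\ln u$ in the denominator cancels and
$$\frac{dI}{da} = \int_{0}^{1} -1 u^{a} \, du = -1 \left[\frac{u^{a+1}}{a+1}\right]_0^1 = - \frac{1}{a + 1}.$$

Integrating with respect to $a$ gives $I(a) = - \log{\left(\frac{3 a}{5} + \frac{3}{5} \right)} + C$.

At $a = \frac{2}{3}$ the integrand is identically $0$, so $I(\frac{2}{3}) = 0$. The closed form gives $0$, hence $C = 0$.

Setting $a = \frac{1}{2}$:
$$I = - \log{\left(\frac{9}{10} \right)}.$$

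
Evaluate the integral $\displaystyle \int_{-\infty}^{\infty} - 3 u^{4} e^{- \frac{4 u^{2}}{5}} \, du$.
$- \frac{225 \sqrt{5} \sqrt{\pi}}{128}$

Begin with the known integral
$$J(a) = \int_{-\infty}^{\infty} - 3 e^{- a u^{2}} \, du = - \frac{3 \sqrt{\pi}}{\sqrt{a}}.$$

Differentiating under the integral sign brings down a factor of $(-u^2)$:
$$\frac{dJ}{da} = \int_{-\infty}^{\infty} 3 u^{2} e^{- a u^{2}} \, du = \frac{3 \sqrt{\pi}}{2 a^{\frac{3}{2}}}.$$

Repeating twice in total — each differentiation brings down another $(-u^2)$ — gives
$$\frac{d^{2}J}{da^{2}} = \int_{-\infty}^{\infty} - 3 u^{4} e^{- a u^{2}} \, du = - \frac{9 \sqrt{\pi}}{4 a^{\frac{5}{2}}},$$
and the integrand here is exactly the target integrand, so $I = - \frac{9 \sqrt{\pi}}{4 a^{\frac{5}{2}}}$.

Setting $a = \frac{4}{5}$:
$$I = - \frac{225 \sqrt{5} \sqrt{\pi}}{128}.$$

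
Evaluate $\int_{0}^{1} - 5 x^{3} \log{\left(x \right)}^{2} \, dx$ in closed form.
$- \frac{5}{32}$

Consider the simpler parametrised integral
$$J(a) = \int_{0}^{1} - 5 x^{a} \, dx = - \frac{5}{a + 1}.$$

Differentiating under the integral sign brings down a factor of $\ln x$:
$$\frac{dJ}{da} = \int_{0}^{1} - 5 x^{a} \log{\left(x \right)} \, dx = \frac{5}{\left(a + 1\right)^{2}}.$$

Repeating twice in total — each differentiation brings down another $\ln x$ — gives
$$\frac{d^{2}J}{da^{2}} = \int_{0}^{1} - 5 x^{a} \log{\left(x \right)}^{2} \, dx = - \frac{10}{\left(a + 1\right)^{3}},$$
and the integrand here is exactly the target integrand, so $I = - \frac{10}{\left(a + 1\right)^{3}}$.

Setting $a = 3$:
$$I = - \frac{5}{32}.$$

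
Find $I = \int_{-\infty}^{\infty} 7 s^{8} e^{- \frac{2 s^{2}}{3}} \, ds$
$\frac{59535 \sqrt{6} \sqrt{\pi}}{512}$

Begin with the known integral
$$J(a) = \int_{-\infty}^{\infty} 7 e^{- a s^{2}} \, ds = \frac{7 \sqrt{\pi}}{\sqrt{a}}.$$

Differentiating under the integral sign brings down a factor of $(-s^2)$:
$$\frac{dJ}{da} = \int_{-\infty}^{\infty} - 7 s^{2} e^{- a s^{2}} \, ds = - \frac{7 \sqrt{\pi}}{2 a^{\frac{3}{2}}}.$$

Repeating $4$ times in total — each differentiation brings down another $(-s^2)$ — gives
$$\frac{d^{4}J}{da^{4}} = \int_{-\infty}^{\infty} 7 s^{8} e^{- a s^{2}} \, ds = \frac{735 \sqrt{\pi}}{16 a^{\frac{9}{2}}},$$
and the integrand here is exactly the target integrand, so $I = \frac{735 \sqrt{\pi}}{16 a^{\frac{9}{2}}}$.

Setting $a = \frac{2}{3}$:
$$I = \frac{59535 \sqrt{6} \sqrt{\pi}}{512}.$$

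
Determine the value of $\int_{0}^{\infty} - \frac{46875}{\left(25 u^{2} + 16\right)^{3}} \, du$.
$- \frac{28125 \pi}{16384}$

Recall the elementary integral
$$J(a) = \int_{0}^{\infty} - \frac{3}{a^{2} + u^{2}} \, du = - \frac{3 \pi}{2 a}.$$

Differentiating under the integral sign with respect to $a$,
$$\frac{dJ}{da} = \int_{0}^{\infty} \frac{6 a}{\left(a^{2} + u^{2}\right)^{2}} \, du = \frac{3 \pi}{2 a^{2}},$$
so $\int_{0}^{\infty} - \frac{3}{\left(a^{2} + u^{2}\right)^{2}} \, du = - \frac{3 \pi}{4 a^{3}}$.

Repeating — each differentiation of $1/(u^2+a^2)^j$ produces $-2ja/(u^2+a^2)^{j+1}$ — and dividing through by $-2ja$ at each step yields, after $2$ differentiations in total,
$$\int_{0}^{\infty} - \frac{3}{\left(a^{2} + u^{2}\right)^{3}} \, du = - \frac{9 \pi}{16 a^{5}}.$$

Setting $a = \frac{4}{5}$:
$$I = - \frac{28125 \pi}{16384}.$$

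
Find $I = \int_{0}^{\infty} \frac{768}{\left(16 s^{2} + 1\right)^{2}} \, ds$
$48 \pi$

Begin with the known result
$$J(a) = \int_{0}^{\infty} \frac{3}{a^{2} + s^{2}} \, ds = \frac{3 \pi}{2 a}.$$

Differentiating under the integral sign with respect to $a$,
$$\frac{dJ}{da} = \int_{0}^{\infty} - \frac{6 a}{\left(a^{2} + s^{2}\right)^{2}} \, ds = - \frac{3 \pi}{2 a^{2}},$$
so $\int_{0}^{\infty} \frac{3}{\left(a^{2} + s^{2}\right)^{2}} \, ds = \frac{3 \pi}{4 a^{3}}$.

Setting $a = \frac{1}{4}$:
$$I = 48 \pi.$$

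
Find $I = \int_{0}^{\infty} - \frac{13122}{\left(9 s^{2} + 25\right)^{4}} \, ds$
$- \frac{2187 \pi}{250000}$

Recall the elementary integral
$$J(a) = \int_{0}^{\infty} - \frac{2}{a^{2} + s^{2}} \, ds = - \frac{\pi}{a}.$$

Differentiating under the integral sign with respect to $a$,
$$\frac{dJ}{da} = \int_{0}^{\infty} \frac{4 a}{\left(a^{2} + s^{2}\right)^{2}} \, ds = \frac{\pi}{a^{2}},$$
so $\int_{0}^{\infty} - \frac{2}{\left(a^{2} + s^{2}\right)^{2}} \, ds = - \frac{\pi}{2 a^{3}}$.

Repeating — each differentiation of $1/(s^2+a^2)^j$ produces $-2ja/(s^2+a^2)^{j+1}$ — and dividing through by $-2ja$ at each step yields, after $3$ differentiations in total,
$$\int_{0}^{\infty} - \frac{2}{\left(a^{2} + s^{2}\right)^{4}} \, ds = - \frac{5 \pi}{16 a^{7}}.$$

Setting $a = \frac{5}{3}$:
$$I = - \frac{2187 \pi}{250000}.$$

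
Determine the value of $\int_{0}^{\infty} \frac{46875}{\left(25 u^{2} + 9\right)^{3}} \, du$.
$\frac{3125 \pi}{432}$

Begin with the known result
$$J(a) = \int_{0}^{\infty} \frac{3}{a^{2} + u^{2}} \, du = \frac{3 \pi}{2 a}.$$

Differentiating under the integral sign with respect to $a$,
$$\frac{dJ}{da} = \int_{0}^{\infty} - \frac{6 a}{\left(a^{2} + u^{2}\right)^{2}} \, du = - \frac{3 \pi}{2 a^{2}},$$
so $\int_{0}^{\infty} \frac{3}{\left(a^{2} + u^{2}\right)^{2}} \, du = \frac{3 \pi}{4 a^{3}}$.

Repeating — each differentiation of $1/(u^2+a^2)^j$ produces $-2ja/(u^2+a^2)^{j+1}$ — and dividing through by $-2ja$ at each step yields, after $2$ differentiations in total,
$$\int_{0}^{\infty} \frac{3}{\left(a^{2} + u^{2}\right)^{3}} \, du = \frac{9 \pi}{16 a^{5}}.$$

Setting $a = \frac{3}{5}$:
$$I = \frac{3125 \pi}{432}.$$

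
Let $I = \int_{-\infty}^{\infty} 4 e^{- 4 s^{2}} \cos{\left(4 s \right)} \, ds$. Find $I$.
$\frac{2 \sqrt{\pi}}{e}$

Let $b$ denote the cosine frequency and define $I(b) = \int_{-\infty}^{\infty} 4 e^{- 4 s^{2}} \cos{\left(b s \right)} \, ds$.

Differentiating under the integral sign,
$$I'(b) = \int_{-\infty}^{\infty} - 4 s e^{- 4 s^{2}} \sin{\left(b s \right)} \, ds.$$

Integrate $\int_{-\infty}^{\infty} s \sin(b s)\, e^{- 4 s^{2}}\, ds$ by parts with $u = \sin(b s)$ and $dv = s\, e^{- 4 s^{2}}\, ds$, giving $v = - \frac{e^{- 4 s^{2}}}{8}$. The boundary term vanishes and
$$\int_{-\infty}^{\infty} s \sin(b s)\, e^{- 4 s^{2}}\, ds = \frac{b}{8} \int_{-\infty}^{\infty} \cos(b s)\, e^{- 4 s^{2}}\, ds,$$
so $I'(b) = - \frac{b}{8}\, I(b)$.

This is a separable first-order ODE; solving with the initial condition $I(0) = \int_{-\infty}^{\infty} 4 e^{- 4 s^{2}}\,ds = 2 \sqrt{\pi}$ gives
$$I(b) = 2 \sqrt{\pi} e^{- \frac{b^{2}}{16}}.$$

Setting $b = 4$:
$$I = \frac{2 \sqrt{\pi}}{e}.$$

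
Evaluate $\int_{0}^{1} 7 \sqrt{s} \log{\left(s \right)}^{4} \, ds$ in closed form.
$\frac{1792}{81}$

Begin with the known integral
$$J(a) = \int_{0}^{1} 7 s^{a} \, ds = \frac{7}{a + 1}.$$

Differentiating under the integral sign brings down a factor of $\ln s$:
$$\frac{dJ}{da} = \int_{0}^{1} 7 s^{a} \log{\left(s \right)} \, ds = - \frac{7}{\left(a + 1\right)^{2}}.$$

Repeating $4$ times in total — each differentiation brings down another $\ln s$ — gives
$$\frac{d^{4}J}{da^{4}} = \int_{0}^{1} 7 s^{a} \log{\left(s \right)}^{4} \, ds = \frac{168}{\left(a + 1\right)^{5}},$$
and the integrand here is exactly the target integrand, so $I = \frac{168}{\left(a + 1\right)^{5}}$.

Setting $a = \frac{1}{2}$:
$$I = \frac{1792}{81}.$$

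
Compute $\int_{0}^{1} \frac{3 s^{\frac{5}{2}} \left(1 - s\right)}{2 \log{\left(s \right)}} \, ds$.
$- 3 \log{\left(3 \right)} + \frac{3 \log{\left(7 \right)}}{2}$

Consider the one-parameter family: let $I(a) = \int_{0}^{1} \frac{3 \left(s^{\frac{5}{2}} - s^{a}\right)}{2 \log{\left(s \right)}} \, ds$.

Since $\dfrac{\partial}{\partial a}\,s^{a} = s^{a} \ln s$, the $\ln s$ in the denominator cancels and
$$\frac{dI}{da} = \int_{0}^{1} - \frac{3}{2} s^{a} \, ds = - \frac{3}{2} \left[\frac{s^{a+1}}{a+1}\right]_0^1 = - \frac{3}{2 a + 2}.$$

Integrating with respect to $a$ gives $I(a) = - \log{\left(\frac{2 \sqrt{14} \left(a + 1\right)^{\frac{3}{2}}}{49} \right)} + C$.

At $a = \frac{5}{2}$ the integrand is identically $0$, so $I(\frac{5}{2}) = 0$. The closed form gives $0$, hence $C = 0$.

Setting $a = \frac{7}{2}$:
$$I = - 3 \log{\left(3 \right)} + \frac{3 \log{\left(7 \right)}}{2}.$$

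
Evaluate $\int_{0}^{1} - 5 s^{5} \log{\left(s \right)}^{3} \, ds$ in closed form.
$\frac{5}{216}$

Begin with the known integral
$$J(a) = \int_{0}^{1} - 5 s^{a} \, ds = - \frac{5}{a + 1}.$$

Differentiating under the integral sign brings down a factor of $\ln s$:
$$\frac{dJ}{da} = \int_{0}^{1} - 5 s^{a} \log{\left(s \right)} \, ds = \frac{5}{\left(a + 1\right)^{2}}.$$

Repeating $3$ times in total — each differentiation brings down another $\ln s$ — gives
$$\frac{d^{3}J}{da^{3}} = \int_{0}^{1} - 5 s^{a} \log{\left(s \right)}^{3} \, ds = \frac{30}{\left(a + 1\right)^{4}},$$
and the integrand here is exactly the target integrand, so $I = \frac{30}{\left(a + 1\right)^{4}}$.

Setting $a = 5$:
$$I = \frac{5}{216}.$$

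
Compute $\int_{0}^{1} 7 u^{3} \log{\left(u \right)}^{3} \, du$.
$- \frac{21}{128}$

Consider the simpler parametrised integral
$$J(a) = \int_{0}^{1} 7 u^{a} \, du = \frac{7}{a + 1}.$$

Differentiating under the integral sign brings down a factor of $\ln u$:
$$\frac{dJ}{da} = \int_{0}^{1} 7 u^{a} \log{\left(u \right)} \, du = - \frac{7}{\left(a + 1\right)^{2}}.$$

Repeating $3$ times in total — each differentiation brings down another $\ln u$ — gives
$$\frac{d^{3}J}{da^{3}} = \int_{0}^{1} 7 u^{a} \log{\left(u \right)}^{3} \, du = - \frac{42}{\left(a + 1\right)^{4}},$$
and the integrand here is exactly the target integrand, so $I = - \frac{42}{\left(a + 1\right)^{4}}$.

Setting $a = 3$:
$$I = - \frac{21}{128}.$$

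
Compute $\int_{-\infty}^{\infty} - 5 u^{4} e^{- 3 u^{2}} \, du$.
$- \frac{5 \sqrt{3} \sqrt{\pi}}{36}$

Start from the elementary integral
$$J(a) = \int_{-\infty}^{\infty} - 5 e^{- a u^{2}} \, du = - \frac{5 \sqrt{\pi}}{\sqrt{a}}.$$

Differentiating under the integral sign brings down a factor of $(-u^2)$:
$$\frac{dJ}{da} = \int_{-\infty}^{\infty} 5 u^{2} e^{- a u^{2}} \, du = \frac{5 \sqrt{\pi}}{2 a^{\frac{3}{2}}}.$$

Repeating twice in total — each differentiation brings down another $(-u^2)$ — gives
$$\frac{d^{2}J}{da^{2}} = \int_{-\infty}^{\infty} - 5 u^{4} e^{- a u^{2}} \, du = - \frac{15 \sqrt{\pi}}{4 a^{\frac{5}{2}}},$$
and the integrand here is exactly the target integrand, so $I = - \frac{15 \sqrt{\pi}}{4 a^{\frac{5}{2}}}$.

Setting $a = 3$:
$$I = - \frac{5 \sqrt{3} \sqrt{\pi}}{36}.$$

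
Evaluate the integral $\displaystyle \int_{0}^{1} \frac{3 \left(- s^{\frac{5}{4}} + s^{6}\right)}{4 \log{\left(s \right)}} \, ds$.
$\log{\left(\frac{2 \sqrt{6} \cdot 7^{\frac{3}{4}}}{9} \right)}$

Consider the one-parameter family: let $I(a) = \int_{0}^{1} \frac{3 \left(s^{6} - s^{a}\right)}{4 \log{\left(s \right)}} \, ds$.

Since $\dfrac{\partial}{\partial a}\,s^{a} = s^{a} \ln s$, the $\ln s$ in the denominator cancels and
$$\frac{dI}{da} = \int_{0}^{1} - \frac{3}{4} s^{a} \, ds = - \frac{3}{4} \left[\frac{s^{a+1}}{a+1}\right]_0^1 = - \frac{3}{4 a + 4}.$$

Integrating with respect to $a$ gives $I(a) = - \frac{3 \log{\left(a + 1 \right)}}{4} + \frac{3 \log{\left(7 \right)}}{4} + C$.

At $a = 6$ the integrand is identically $0$, so $I(6) = 0$. The closed form gives $0$, hence $C = 0$.

Setting $a = \frac{5}{4}$:
$$I = \log{\left(\frac{2 \sqrt{6} \cdot 7^{\frac{3}{4}}}{9} \right)}.$$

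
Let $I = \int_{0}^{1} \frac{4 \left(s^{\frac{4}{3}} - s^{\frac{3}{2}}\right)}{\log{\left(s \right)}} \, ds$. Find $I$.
$- \log{\left(\frac{50625}{38416} \right)}$

Replace the exponent $\frac{3}{2}$ by a parameter $a$: let $I(a) = \int_{0}^{1} \frac{4 \left(s^{\frac{4}{3}} - s^{a}\right)}{\log{\left(s \right)}} \, ds$.

Since $\dfrac{\partial}{\partial a}\,s^{a} = s^{a} \ln s$, the $\ln s$ in the denominator cancels and
$$\frac{dI}{da} = \int_{0}^{1} -4 s^{a} \, ds = -4 \left[\frac{s^{a+1}}{a+1}\right]_0^1 = - \frac{4}{a + 1}.$$

Integrating with respect to $a$ gives $I(a) = - \log{\left(\frac{81 \left(a + 1\right)^{4}}{2401} \right)} + C$.

At $a = \frac{4}{3}$ the integrand is identically $0$, so $I(\frac{4}{3}) = 0$. The closed form gives $0$, hence $C = 0$.

Setting $a = \frac{3}{2}$:
$$I = - \log{\left(\frac{50625}{38416} \right)}.$$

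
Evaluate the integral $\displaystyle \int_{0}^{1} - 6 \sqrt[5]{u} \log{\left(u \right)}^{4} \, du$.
$- \frac{3125}{54}$

Start from the elementary integral
$$J(a) = \int_{0}^{1} - 6 u^{a} \, du = - \frac{6}{a + 1}.$$

Differentiating under the integral sign brings down a factor of $\ln u$:
$$\frac{dJ}{da} = \int_{0}^{1} - 6 u^{a} \log{\left(u \right)} \, du = \frac{6}{\left(a + 1\right)^{2}}.$$

Repeating $4$ times in total — each differentiation brings down another $\ln u$ — gives
$$\frac{d^{4}J}{da^{4}} = \int_{0}^{1} - 6 u^{a} \log{\left(u \right)}^{4} \, du = - \frac{144}{\left(a + 1\right)^{5}},$$
and the integrand here is exactly the target integrand, so $I = - \frac{144}{\left(a + 1\right)^{5}}$.

Setting $a = \frac{1}{5}$:
$$I = - \frac{3125}{54}.$$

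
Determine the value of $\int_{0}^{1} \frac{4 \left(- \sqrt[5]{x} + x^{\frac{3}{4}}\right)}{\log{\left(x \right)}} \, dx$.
$\log{\left(\frac{1500625}{331776} \right)}$

Consider the one-parameter family: let $I(a) = \int_{0}^{1} \frac{4 \left(- \sqrt[5]{x} + x^{a}\right)}{\log{\left(x \right)}} \, dx$.

Since $\dfrac{\partial}{\partial a}\,x^{a} = x^{a} \ln x$, the $\ln x$ in the denominator cancels and
$$\frac{dI}{da} = \int_{0}^{1} 4 x^{a} \, dx = 4 \left[\frac{x^{a+1}}{a+1}\right]_0^1 = \frac{4}{a + 1}.$$

Integrating with respect to $a$ gives $I(a) = \log{\left(\frac{625 \left(a + 1\right)^{4}}{1296} \right)} + C$.

At $a = \frac{1}{5}$ the integrand is identically $0$, so $I(\frac{1}{5}) = 0$. The closed form gives $0$, hence $C = 0$.

Setting $a = \frac{3}{4}$:
$$I = \log{\left(\frac{1500625}{331776} \right)}.$$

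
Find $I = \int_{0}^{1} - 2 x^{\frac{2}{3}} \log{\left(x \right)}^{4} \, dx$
$- \frac{11664}{3125}$

Start from the elementary integral
$$J(a) = \int_{0}^{1} - 2 x^{a} \, dx = - \frac{2}{a + 1}.$$

Differentiating under the integral sign brings down a factor of $\ln x$:
$$\frac{dJ}{da} = \int_{0}^{1} - 2 x^{a} \log{\left(x \right)} \, dx = \frac{2}{\left(a + 1\right)^{2}}.$$

Repeating $4$ times in total — each differentiation brings down another $\ln x$ — gives
$$\frac{d^{4}J}{da^{4}} = \int_{0}^{1} - 2 x^{a} \log{\left(x \right)}^{4} \, dx = - \frac{48}{\left(a + 1\right)^{5}},$$
and the integrand here is exactly the target integrand, so $I = - \frac{48}{\left(a + 1\right)^{5}}$.

Setting $a = \frac{2}{3}$:
$$I = - \frac{11664}{3125}.$$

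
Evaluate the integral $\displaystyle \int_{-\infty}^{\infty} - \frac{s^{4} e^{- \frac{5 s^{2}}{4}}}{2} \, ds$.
$- \frac{12 \sqrt{5} \sqrt{\pi}}{125}$

Consider the simpler parametrised integral
$$J(a) = \int_{-\infty}^{\infty} - \frac{e^{- a s^{2}}}{2} \, ds = - \frac{\sqrt{\pi}}{2 \sqrt{a}}.$$

Differentiating under the integral sign brings down a factor of $(-s^2)$:
$$\frac{dJ}{da} = \int_{-\infty}^{\infty} \frac{s^{2} e^{- a s^{2}}}{2} \, ds = \frac{\sqrt{\pi}}{4 a^{\frac{3}{2}}}.$$

Repeating twice in total — each differentiation brings down another $(-s^2)$ — gives
$$\frac{d^{2}J}{da^{2}} = \int_{-\infty}^{\infty} - \frac{s^{4} e^{- a s^{2}}}{2} \, ds = - \frac{3 \sqrt{\pi}}{8 a^{\frac{5}{2}}},$$
and the integrand here is exactly the target integrand, so $I = - \frac{3 \sqrt{\pi}}{8 a^{\frac{5}{2}}}$.

Setting $a = \frac{5}{4}$:
$$I = - \frac{12 \sqrt{5} \sqrt{\pi}}{125}.$$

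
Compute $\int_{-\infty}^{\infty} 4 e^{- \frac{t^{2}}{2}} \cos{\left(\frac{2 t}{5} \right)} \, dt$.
$\frac{4 \sqrt{2} \sqrt{\pi}}{e^{\frac{2}{25}}}$

Let $b$ denote the cosine frequency and define $I(b) = \int_{-\infty}^{\infty} 4 e^{- \frac{t^{2}}{2}} \cos{\left(b t \right)} \, dt$.

Differentiating under the integral sign,
$$I'(b) = \int_{-\infty}^{\infty} - 4 t e^{- \frac{t^{2}}{2}} \sin{\left(b t \right)} \, dt.$$

Integrate $\int_{-\infty}^{\infty} t \sin(b t)\, e^{- \frac{t^{2}}{2}}\, dt$ by parts with $u = \sin(b t)$ and $dv = t\, e^{- \frac{t^{2}}{2}}\, dt$, giving $v = - e^{- \frac{t^{2}}{2}}$. The boundary term vanishes and
$$\int_{-\infty}^{\infty} t \sin(b t)\, e^{- \frac{t^{2}}{2}}\, dt = b \int_{-\infty}^{\infty} \cos(b t)\, e^{- \frac{t^{2}}{2}}\, dt,$$
so $I'(b) = - b\, I(b)$.

This is a separable first-order ODE; solving with the initial condition $I(0) = \int_{-\infty}^{\infty} 4 e^{- \frac{t^{2}}{2}}\,dt = 4 \sqrt{2} \sqrt{\pi}$ gives
$$I(b) = 4 \sqrt{2} \sqrt{\pi} e^{- \frac{b^{2}}{2}}.$$

Setting $b = \frac{2}{5}$:
$$I = \frac{4 \sqrt{2} \sqrt{\pi}}{e^{\frac{2}{25}}}.$$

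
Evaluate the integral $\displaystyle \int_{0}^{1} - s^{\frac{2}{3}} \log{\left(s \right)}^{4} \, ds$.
$- \frac{5832}{3125}$

Begin with the known integral
$$J(a) = \int_{0}^{1} - s^{a} \, ds = - \frac{1}{a + 1}.$$

Differentiating under the integral sign brings down a factor of $\ln s$:
$$\frac{dJ}{da} = \int_{0}^{1} - s^{a} \log{\left(s \right)} \, ds = \frac{1}{\left(a + 1\right)^{2}}.$$

Repeating $4$ times in total — each differentiation brings down another $\ln s$ — gives
$$\frac{d^{4}J}{da^{4}} = \int_{0}^{1} - s^{a} \log{\left(s \right)}^{4} \, ds = - \frac{24}{\left(a + 1\right)^{5}},$$
and the integrand here is exactly the target integrand, so $I = - \frac{24}{\left(a + 1\right)^{5}}$.

Setting $a = \frac{2}{3}$:
$$I = - \frac{5832}{3125}.$$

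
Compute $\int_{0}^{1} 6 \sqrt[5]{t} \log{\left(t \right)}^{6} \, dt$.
$\frac{390625}{324}$

Begin with the known integral
$$J(a) = \int_{0}^{1} 6 t^{a} \, dt = \frac{6}{a + 1}.$$

Differentiating under the integral sign brings down a factor of $\ln t$:
$$\frac{dJ}{da} = \int_{0}^{1} 6 t^{a} \log{\left(t \right)} \, dt = - \frac{6}{\left(a + 1\right)^{2}}.$$

Repeating $6$ times in total — each differentiation brings down another $\ln t$ — gives
$$\frac{d^{6}J}{da^{6}} = \int_{0}^{1} 6 t^{a} \log{\left(t \right)}^{6} \, dt = \frac{4320}{\left(a + 1\right)^{7}},$$
and the integrand here is exactly the target integrand, so $I = \frac{4320}{\left(a + 1\right)^{7}}$.

Setting $a = \frac{1}{5}$:
$$I = \frac{390625}{324}.$$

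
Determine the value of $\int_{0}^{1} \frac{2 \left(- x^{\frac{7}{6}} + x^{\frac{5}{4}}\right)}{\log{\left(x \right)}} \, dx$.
$- \log{\left(\frac{676}{729} \right)}$

Replace the exponent $\frac{7}{6}$ by a parameter $a$: let $I(a) = \int_{0}^{1} \frac{2 \left(x^{\frac{5}{4}} - x^{a}\right)}{\log{\left(x \right)}} \, dx$.

Since $\dfrac{\partial}{\partial a}\,x^{a} = x^{a} \ln x$, the $\ln x$ in the denominator cancels and
$$\frac{dI}{da} = \int_{0}^{1} -2 x^{a} \, dx = -2 \left[\frac{x^{a+1}}{a+1}\right]_0^1 = - \frac{2}{a + 1}.$$

Integrating with respect to $a$ gives $I(a) = - \log{\left(\frac{16 \left(a + 1\right)^{2}}{81} \right)} + C$.

At $a = \frac{5}{4}$ the integrand is identically $0$, so $I(\frac{5}{4}) = 0$. The closed form gives $0$, hence $C = 0$.

Setting $a = \frac{7}{6}$:
$$I = - \log{\left(\frac{676}{729} \right)}.$$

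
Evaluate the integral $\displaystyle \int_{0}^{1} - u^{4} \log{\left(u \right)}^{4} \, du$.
$- \frac{24}{3125}$

Consider the simpler parametrised integral
$$J(a) = \int_{0}^{1} - u^{a} \, du = - \frac{1}{a + 1}.$$

Differentiating under the integral sign brings down a factor of $\ln u$:
$$\frac{dJ}{da} = \int_{0}^{1} - u^{a} \log{\left(u \right)} \, du = \frac{1}{\left(a + 1\right)^{2}}.$$

Repeating $4$ times in total — each differentiation brings down another $\ln u$ — gives
$$\frac{d^{4}J}{da^{4}} = \int_{0}^{1} - u^{a} \log{\left(u \right)}^{4} \, du = - \frac{24}{\left(a + 1\right)^{5}},$$
and the integrand here is exactly the target integrand, so $I = - \frac{24}{\left(a + 1\right)^{5}}$.

Setting $a = 4$:
$$I = - \frac{24}{3125}.$$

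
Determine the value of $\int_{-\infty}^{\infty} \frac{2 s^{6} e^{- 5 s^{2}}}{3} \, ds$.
$\frac{\sqrt{5} \sqrt{\pi}}{500}$

Start from the elementary integral
$$J(a) = \int_{-\infty}^{\infty} \frac{2 e^{- a s^{2}}}{3} \, ds = \frac{2 \sqrt{\pi}}{3 \sqrt{a}}.$$

Differentiating under the integral sign brings down a factor of $(-s^2)$:
$$\frac{dJ}{da} = \int_{-\infty}^{\infty} - \frac{2 s^{2} e^{- a s^{2}}}{3} \, ds = - \frac{\sqrt{\pi}}{3 a^{\frac{3}{2}}}.$$

Repeating $3$ times in total — each differentiation brings down another $(-s^2)$ — gives
$$\frac{d^{3}J}{da^{3}} = \int_{-\infty}^{\infty} - \frac{2 s^{6} e^{- a s^{2}}}{3} \, ds = - \frac{5 \sqrt{\pi}}{4 a^{\frac{7}{2}}},$$
and the integrand here is $(-1)^{3}$ times the target integrand, so $I = (-1)^{3}\,\frac{d^{3}J}{da^{3}} = \frac{5 \sqrt{\pi}}{4 a^{\frac{7}{2}}}$.

Setting $a = 5$:
$$I = \frac{\sqrt{5} \sqrt{\pi}}{500}.$$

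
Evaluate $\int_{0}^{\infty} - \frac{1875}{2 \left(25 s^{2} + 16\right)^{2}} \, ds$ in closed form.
$- \frac{375 \pi}{512}$

Start from the standard arctangent integral
$$J(a) = \int_{0}^{\infty} - \frac{3}{2 \left(a^{2} + s^{2}\right)} \, ds = - \frac{3 \pi}{4 a}.$$

Differentiating under the integral sign with respect to $a$,
$$\frac{dJ}{da} = \int_{0}^{\infty} \frac{3 a}{\left(a^{2} + s^{2}\right)^{2}} \, ds = \frac{3 \pi}{4 a^{2}},$$
so $\int_{0}^{\infty} - \frac{3}{2 \left(a^{2} + s^{2}\right)^{2}} \, ds = - \frac{3 \pi}{8 a^{3}}$.

Setting $a = \frac{4}{5}$:
$$I = - \frac{375 \pi}{512}.$$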